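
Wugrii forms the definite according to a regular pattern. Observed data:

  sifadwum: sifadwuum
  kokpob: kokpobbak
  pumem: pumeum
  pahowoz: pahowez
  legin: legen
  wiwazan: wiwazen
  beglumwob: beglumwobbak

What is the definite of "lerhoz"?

lerhez

"lerhoz" ends in -z. The one such stem in the data (pahowoz → pahowez) changes the last vowel to 'e' (as do legin, wiwazan), so the same rule applies.
So lerhoz → lerhez.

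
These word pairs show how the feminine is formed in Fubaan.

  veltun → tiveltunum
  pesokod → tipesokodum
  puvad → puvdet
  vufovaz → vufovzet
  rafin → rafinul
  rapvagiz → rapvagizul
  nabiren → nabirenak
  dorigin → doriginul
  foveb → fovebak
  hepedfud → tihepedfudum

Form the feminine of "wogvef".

veltun and rafin both end in -n yet inflect differently (tiveltunum, rafinul), so the final letter is not what conditions the rule; the last vowel is.
"wogvef" has last vowel 'e'. The stems whose last vowel is 'e' (nabiren → nabirenak, foveb → fovebak) add -ak.
The other patterns: stems whose last vowel is 'o' or 'u' add ti- … -um around the stem; stems whose last vowel is 'i' add -ul; stems whose last vowel is 'a' delete the last vowel and add -et.
So wogvef → wogvefak.

wogvefak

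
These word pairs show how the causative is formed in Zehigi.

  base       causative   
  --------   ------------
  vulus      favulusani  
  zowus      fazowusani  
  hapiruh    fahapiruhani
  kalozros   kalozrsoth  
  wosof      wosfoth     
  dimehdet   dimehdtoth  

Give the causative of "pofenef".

pofenfoth

"pofenef" has last vowel 'e'. The one such stem in the data (dimehdet → dimehdtoth) deletes the last vowel and adds -oth (as do kalozros, wosof), so the same rule applies.
The other pattern: stems whose last vowel is 'u' add fa- … -ani around the stem.
So pofenef → pofenfoth.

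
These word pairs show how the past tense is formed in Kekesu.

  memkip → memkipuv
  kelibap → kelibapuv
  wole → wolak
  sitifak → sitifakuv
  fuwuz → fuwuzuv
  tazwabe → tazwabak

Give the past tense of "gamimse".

gamimsak

tazwabe and sitifak both have 3 vowels yet inflect differently (tazwabak, sitifakuv), so the number of vowels is not what conditions the rule; whether the stem ends in a vowel or a consonant is.
"gamimse" ends in a vowel. The stems ending in a vowel (tazwabe → tazwabak, wole → wolak) drop the final letter and add -ak.
The other pattern: stems ending in a consonant add -uv.
So gamimse → gamimsak.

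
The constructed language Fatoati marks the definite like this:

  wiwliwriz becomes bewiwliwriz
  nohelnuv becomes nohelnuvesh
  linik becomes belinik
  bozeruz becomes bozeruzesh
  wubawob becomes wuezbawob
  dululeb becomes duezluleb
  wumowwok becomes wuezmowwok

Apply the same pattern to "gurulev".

guezrulev

"gurulev" has last vowel 'e'. The one such stem in the data (dululeb → duezluleb) inserts -ez- after the first vowel (as do wumowwok, wubawob), so the same rule applies.
So gurulev → guezrulev.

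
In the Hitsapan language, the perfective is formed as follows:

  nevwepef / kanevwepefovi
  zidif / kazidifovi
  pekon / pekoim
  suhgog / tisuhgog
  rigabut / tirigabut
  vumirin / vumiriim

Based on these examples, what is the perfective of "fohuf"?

vumirin and zidif both have last vowel 'i' yet inflect differently (vumiriim, kazidifovi), so the last vowel is not what conditions the rule; the final letter is.
"fohuf" ends in -f. The stems ending in -f (zidif → kazidifovi, nevwepef → kanevwepefovi) add ka- … -ovi around the stem.
So fohuf → kafohufovi.

kafohufovi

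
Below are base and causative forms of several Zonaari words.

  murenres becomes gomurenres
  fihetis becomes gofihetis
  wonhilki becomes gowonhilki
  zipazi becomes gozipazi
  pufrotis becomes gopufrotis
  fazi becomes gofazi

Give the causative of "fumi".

Every pair shown (murenres → gomurenres, fihetis → gofihetis, wonhilki → gowonhilki, …) follows the same rule: add the prefix go-.
So fumi → gofumi.

gofumi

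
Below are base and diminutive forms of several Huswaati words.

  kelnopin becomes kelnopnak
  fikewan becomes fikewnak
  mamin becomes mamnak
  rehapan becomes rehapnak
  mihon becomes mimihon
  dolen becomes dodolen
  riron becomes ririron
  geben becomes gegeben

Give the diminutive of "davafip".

kelnopin and mihon both end in -n yet inflect differently (kelnopnak, mimihon), so the final letter is not what conditions the rule; the last vowel is.
"davafip" has last vowel 'i'. The stems whose last vowel is 'i' (kelnopin → kelnopnak, mamin → mamnak) delete the last vowel and add -ak.
So davafip → davafpak.

davafpak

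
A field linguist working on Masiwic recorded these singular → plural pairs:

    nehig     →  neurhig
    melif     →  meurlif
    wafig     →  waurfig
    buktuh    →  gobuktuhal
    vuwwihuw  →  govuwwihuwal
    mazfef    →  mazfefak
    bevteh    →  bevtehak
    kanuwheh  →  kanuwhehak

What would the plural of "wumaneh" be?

wumanehak

melif and mazfef both end in -f yet inflect differently (meurlif, mazfefak), so the final letter is not what conditions the rule; the last vowel is.
"wumaneh" has last vowel 'e'. The stems whose last vowel is 'e' (mazfef → mazfefak, bevteh → bevtehak, kanuwheh → kanuwhehak) add -ak.
The other patterns: stems whose last vowel is 'i' insert -ur- after the first vowel; stems whose last vowel is 'u' add go- … -al around the stem.
So wumaneh → wumanehak.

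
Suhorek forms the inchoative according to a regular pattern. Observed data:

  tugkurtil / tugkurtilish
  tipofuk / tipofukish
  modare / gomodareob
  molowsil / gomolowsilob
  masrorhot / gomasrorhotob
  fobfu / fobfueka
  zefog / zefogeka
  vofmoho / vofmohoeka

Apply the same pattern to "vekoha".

vekohaeka

tugkurtil and molowsil both end in -l yet inflect differently (tugkurtilish, gomolowsilob), so the final letter is not what conditions the rule; the first letter is.
"vekoha" begins with v-. The one such stem in the data (vofmoho → vofmohoeka) adds -eka, so the same rule applies.
The other patterns: stems beginning with t- add -ish; stems beginning with m- add go- … -ob around the stem.
So vekoha → vekohaeka.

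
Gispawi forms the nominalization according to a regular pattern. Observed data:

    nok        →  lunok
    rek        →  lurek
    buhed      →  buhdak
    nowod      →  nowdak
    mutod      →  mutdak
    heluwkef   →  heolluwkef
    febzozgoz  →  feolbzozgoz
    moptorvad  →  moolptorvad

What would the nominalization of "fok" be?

"fok" has 1 vowel. The stems with 1 vowel (nok → lunok, rek → lurek) add the prefix lu-.
The other patterns: stems with 2 vowels delete the last vowel and add -ak; stems with 3 vowels insert -ol- after the first vowel.
So fok → lufok.

lufok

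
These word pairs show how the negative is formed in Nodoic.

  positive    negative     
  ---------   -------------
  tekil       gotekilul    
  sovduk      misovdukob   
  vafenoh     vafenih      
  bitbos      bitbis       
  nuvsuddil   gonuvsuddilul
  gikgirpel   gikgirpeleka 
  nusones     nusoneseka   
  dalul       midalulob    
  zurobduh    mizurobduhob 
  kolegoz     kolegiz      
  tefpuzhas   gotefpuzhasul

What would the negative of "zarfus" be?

mizarfusob

dalul and nuvsuddil both end in -l yet inflect differently (midalulob, gonuvsuddilul), so the final letter is not what conditions the rule; the last vowel is.
"zarfus" has last vowel 'u'. The stems whose last vowel is 'u' (sovduk → misovdukob, dalul → midalulob, zurobduh → mizurobduhob) add mi- … -ob around the stem.
So zarfus → mizarfusob.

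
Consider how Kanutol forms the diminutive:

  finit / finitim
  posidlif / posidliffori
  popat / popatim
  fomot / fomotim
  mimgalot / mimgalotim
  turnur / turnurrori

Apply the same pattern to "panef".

paneffori

finit and posidlif both have last vowel 'i' yet inflect differently (finitim, posidliffori), so the last vowel is not what conditions the rule; the final letter is.
"panef" ends in -f. The one such stem in the data (posidlif → posidliffori) doubles the final consonant and adds -ori (as does turnur), so the same rule applies.
The other pattern: stems ending in -t add -im.
So panef → paneffori.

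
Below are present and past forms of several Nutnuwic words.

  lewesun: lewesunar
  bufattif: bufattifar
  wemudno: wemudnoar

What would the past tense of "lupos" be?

Every pair shown (lewesun → lewesunar, bufattif → bufattifar, wemudno → wemudnoar) follows the same rule: add -ar.
So lupos → luposar.

luposar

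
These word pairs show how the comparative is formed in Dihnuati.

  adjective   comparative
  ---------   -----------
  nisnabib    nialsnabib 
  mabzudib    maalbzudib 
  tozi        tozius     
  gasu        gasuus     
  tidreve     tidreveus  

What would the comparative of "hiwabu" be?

"hiwabu" ends in a vowel. The stems ending in a vowel (tozi → tozius, gasu → gasuus, tidreve → tidreveus) add -us.
So hiwabu → hiwabuus.

hiwabuus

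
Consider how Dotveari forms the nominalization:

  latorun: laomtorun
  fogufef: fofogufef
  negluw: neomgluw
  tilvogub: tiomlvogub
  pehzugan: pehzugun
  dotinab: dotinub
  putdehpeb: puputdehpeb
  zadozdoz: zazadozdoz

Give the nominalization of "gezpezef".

gegezpezef

"gezpezef" has last vowel 'e'. The stems whose last vowel is 'e' (fogufef → fofogufef, putdehpeb → puputdehpeb) repeat the first consonant+vowel as a prefix.
So gezpezef → gegezpezef.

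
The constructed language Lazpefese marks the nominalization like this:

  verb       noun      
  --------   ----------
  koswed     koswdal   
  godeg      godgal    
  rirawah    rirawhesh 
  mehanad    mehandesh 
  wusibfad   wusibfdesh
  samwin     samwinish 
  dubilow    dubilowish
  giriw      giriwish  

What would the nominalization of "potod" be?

potodish

koswed and mehanad both end in -d yet inflect differently (koswdal, mehandesh), so the final letter is not what conditions the rule; the last vowel is.
"potod" has last vowel 'o'. The one such stem in the data (dubilow → dubilowish) adds -ish, so the same rule applies.
So potod → potodish.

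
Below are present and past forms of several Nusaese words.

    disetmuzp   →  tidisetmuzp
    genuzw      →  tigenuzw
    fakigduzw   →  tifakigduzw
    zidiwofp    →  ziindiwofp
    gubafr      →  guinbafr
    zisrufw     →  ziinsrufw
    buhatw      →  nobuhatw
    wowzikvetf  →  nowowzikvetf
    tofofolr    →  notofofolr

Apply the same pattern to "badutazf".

tibadutazf

"badutazf" has second-to-last letter 'z'. The stems whose second-to-last letter is 'z' (disetmuzp → tidisetmuzp, genuzw → tigenuzw, fakigduzw → tifakigduzw) add the prefix ti-.
So badutazf → tibadutazf.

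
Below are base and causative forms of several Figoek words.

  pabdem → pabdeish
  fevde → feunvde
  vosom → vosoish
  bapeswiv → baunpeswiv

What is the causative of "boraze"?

bounraze

pabdem and fevde both have last vowel 'e' yet inflect differently (pabdeish, feunvde), so the last vowel is not what conditions the rule; the final letter is.
"boraze" ends in -e. The one such stem in the data (fevde → feunvde) inserts -un- after the first vowel (as does bapeswiv), so the same rule applies.
So boraze → bounraze.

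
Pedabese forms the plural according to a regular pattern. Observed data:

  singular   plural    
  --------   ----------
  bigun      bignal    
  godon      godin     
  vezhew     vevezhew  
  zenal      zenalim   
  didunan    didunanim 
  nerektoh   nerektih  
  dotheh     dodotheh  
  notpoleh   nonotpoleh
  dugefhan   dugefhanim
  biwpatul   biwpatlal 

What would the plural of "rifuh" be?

dugefhan and godon both end in -n yet inflect differently (dugefhanim, godin), so the final letter is not what conditions the rule; the last vowel is.
"rifuh" has last vowel 'u'. The stems whose last vowel is 'u' (bigun → bignal, biwpatul → biwpatlal) delete the last vowel and add -al.
The other patterns: stems whose last vowel is 'a' add -im; stems whose last vowel is 'o' change the last vowel to 'i'; stems whose last vowel is 'e' repeat the first consonant+vowel as a prefix.
So rifuh → rifhal.

rifhal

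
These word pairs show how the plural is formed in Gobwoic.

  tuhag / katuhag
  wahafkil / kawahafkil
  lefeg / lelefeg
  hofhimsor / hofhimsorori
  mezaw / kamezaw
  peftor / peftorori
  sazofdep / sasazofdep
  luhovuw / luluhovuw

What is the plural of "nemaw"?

"nemaw" has last vowel 'a'. The stems whose last vowel is 'a' (mezaw → kamezaw, tuhag → katuhag) add the prefix ka-.
So nemaw → kanemaw.

kanemaw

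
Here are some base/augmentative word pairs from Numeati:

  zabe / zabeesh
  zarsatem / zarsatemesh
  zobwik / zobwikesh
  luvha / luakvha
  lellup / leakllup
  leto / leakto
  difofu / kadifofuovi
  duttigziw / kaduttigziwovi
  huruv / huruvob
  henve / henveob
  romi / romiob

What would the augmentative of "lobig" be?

loakbig

zabe and henve both end in -e yet inflect differently (zabeesh, henveob), so the final letter is not what conditions the rule; the first letter is.
"lobig" begins with l-. The stems beginning with l- (luvha → luakvha, lellup → leakllup, leto → leakto) insert -ak- after the first vowel.
So lobig → loakbig.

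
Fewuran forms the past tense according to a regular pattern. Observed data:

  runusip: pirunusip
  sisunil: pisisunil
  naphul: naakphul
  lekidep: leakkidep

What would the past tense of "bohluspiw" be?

"bohluspiw" has last vowel 'i'. The stems whose last vowel is 'i' (runusip → pirunusip, sisunil → pisisunil) add the prefix pi-.
So bohluspiw → pibohluspiw.

pibohluspiw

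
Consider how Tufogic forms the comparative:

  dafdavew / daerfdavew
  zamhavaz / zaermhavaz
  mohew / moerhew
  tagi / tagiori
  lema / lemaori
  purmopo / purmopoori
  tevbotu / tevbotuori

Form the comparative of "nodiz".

noerdiz

zamhavaz and lema both have last vowel 'a' yet inflect differently (zaermhavaz, lemaori), so the last vowel is not what conditions the rule; whether the stem ends in a vowel or a consonant is.
"nodiz" ends in a consonant. The stems ending in a consonant (dafdavew → daerfdavew, zamhavaz → zaermhavaz, mohew → moerhew) insert -er- after the first vowel.
The other pattern: stems ending in a vowel add -ori.
So nodiz → noerdiz.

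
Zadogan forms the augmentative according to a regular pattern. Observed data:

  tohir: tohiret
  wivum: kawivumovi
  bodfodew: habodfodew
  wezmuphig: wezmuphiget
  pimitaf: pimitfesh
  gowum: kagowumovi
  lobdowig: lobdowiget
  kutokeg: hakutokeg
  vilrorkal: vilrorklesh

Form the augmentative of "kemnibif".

kutokeg and lobdowig both end in -g yet inflect differently (hakutokeg, lobdowiget), so the final letter is not what conditions the rule; the last vowel is.
"kemnibif" has last vowel 'i'. The stems whose last vowel is 'i' (lobdowig → lobdowiget, wezmuphig → wezmuphiget, tohir → tohiret) add -et.
So kemnibif → kemnibifet.

kemnibifet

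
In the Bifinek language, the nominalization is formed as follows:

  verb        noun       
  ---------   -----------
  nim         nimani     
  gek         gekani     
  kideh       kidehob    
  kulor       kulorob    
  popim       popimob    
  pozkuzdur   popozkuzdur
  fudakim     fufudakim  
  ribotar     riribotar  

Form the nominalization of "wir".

wirani

nim and popim both end in -m yet inflect differently (nimani, popimob), so the final letter is not what conditions the rule; the number of vowels is.
"wir" has 1 vowel. The stems with 1 vowel (nim → nimani, gek → gekani) add -ani.
So wir → wirani.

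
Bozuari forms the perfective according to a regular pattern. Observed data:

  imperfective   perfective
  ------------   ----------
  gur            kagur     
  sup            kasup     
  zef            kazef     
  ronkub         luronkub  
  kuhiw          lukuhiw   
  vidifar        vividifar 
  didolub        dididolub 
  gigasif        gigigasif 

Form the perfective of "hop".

kahop

gur and vidifar both end in -r yet inflect differently (kagur, vividifar), so the final letter is not what conditions the rule; the number of vowels is.
"hop" has 1 vowel. The stems with 1 vowel (gur → kagur, sup → kasup, zef → kazef) add the prefix ka-.
So hop → kahop.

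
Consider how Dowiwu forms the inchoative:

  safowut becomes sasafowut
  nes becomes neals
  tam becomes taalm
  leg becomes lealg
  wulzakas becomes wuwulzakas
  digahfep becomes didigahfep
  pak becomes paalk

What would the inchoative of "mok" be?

nes and wulzakas both end in -s yet inflect differently (neals, wuwulzakas), so the final letter is not what conditions the rule; the number of vowels is.
"mok" has 1 vowel. The stems with 1 vowel (leg → lealg, pak → paalk, tam → taalm) insert -al- after the first vowel.
So mok → moalk.

moalk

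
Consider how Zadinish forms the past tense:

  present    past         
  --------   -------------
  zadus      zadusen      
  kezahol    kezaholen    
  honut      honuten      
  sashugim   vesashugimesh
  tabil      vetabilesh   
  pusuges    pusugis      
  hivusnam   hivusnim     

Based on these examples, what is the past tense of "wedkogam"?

kezahol and tabil both end in -l yet inflect differently (kezaholen, vetabilesh), so the final letter is not what conditions the rule; the last vowel is.
"wedkogam" has last vowel 'a'. The one such stem in the data (hivusnam → hivusnim) changes the last vowel to 'i' (as does pusuges), so the same rule applies.
So wedkogam → wedkogim.

wedkogim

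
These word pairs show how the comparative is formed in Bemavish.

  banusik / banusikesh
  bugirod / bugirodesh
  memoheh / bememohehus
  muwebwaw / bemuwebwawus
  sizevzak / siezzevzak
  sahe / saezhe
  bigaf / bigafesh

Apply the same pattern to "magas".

bemagasus

banusik and sizevzak both end in -k yet inflect differently (banusikesh, siezzevzak), so the final letter is not what conditions the rule; the first letter is.
"magas" begins with m-. The stems beginning with m- (muwebwaw → bemuwebwawus, memoheh → bememohehus) add be- … -us around the stem.
So magas → bemagasus.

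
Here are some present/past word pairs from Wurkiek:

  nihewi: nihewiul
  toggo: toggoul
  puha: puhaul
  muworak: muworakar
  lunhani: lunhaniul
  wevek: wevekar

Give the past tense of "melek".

melekar

"melek" ends in a consonant. The stems ending in a consonant (muworak → muworakar, wevek → wevekar) add -ar.
The other pattern: stems ending in a vowel add -ul.
So melek → melekar.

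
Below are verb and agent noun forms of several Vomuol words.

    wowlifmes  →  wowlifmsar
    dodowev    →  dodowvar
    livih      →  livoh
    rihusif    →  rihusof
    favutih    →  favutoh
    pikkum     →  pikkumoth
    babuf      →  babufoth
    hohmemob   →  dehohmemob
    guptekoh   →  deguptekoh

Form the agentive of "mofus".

rihusif and babuf both end in -f yet inflect differently (rihusof, babufoth), so the final letter is not what conditions the rule; the last vowel is.
"mofus" has last vowel 'u'. The stems whose last vowel is 'u' (pikkum → pikkumoth, babuf → babufoth) add -oth.
The other patterns: stems whose last vowel is 'e' delete the last vowel and add -ar; stems whose last vowel is 'i' change the last vowel to 'o'; stems whose last vowel is 'o' add the prefix de-.
So mofus → mofusoth.

mofusoth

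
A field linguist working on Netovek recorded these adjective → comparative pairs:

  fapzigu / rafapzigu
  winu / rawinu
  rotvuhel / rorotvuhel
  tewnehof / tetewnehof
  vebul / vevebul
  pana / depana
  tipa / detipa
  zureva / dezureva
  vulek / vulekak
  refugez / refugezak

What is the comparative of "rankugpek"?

"rankugpek" ends in -k. The one such stem in the data (vulek → vulekak) adds -ak, so the same rule applies.
The other patterns: stems ending in -u add the prefix ra-; stems ending in -f or -l repeat the first consonant+vowel as a prefix; stems ending in -a add the prefix de-.
So rankugpek → rankugpekak.

rankugpekak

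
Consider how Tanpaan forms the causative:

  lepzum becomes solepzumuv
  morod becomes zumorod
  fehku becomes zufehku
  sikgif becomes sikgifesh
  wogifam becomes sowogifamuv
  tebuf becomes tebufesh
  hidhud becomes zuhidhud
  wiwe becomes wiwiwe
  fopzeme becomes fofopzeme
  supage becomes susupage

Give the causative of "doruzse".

"doruzse" ends in -e. The stems ending in -e (wiwe → wiwiwe, fopzeme → fofopzeme, supage → susupage) repeat the first consonant+vowel as a prefix.
So doruzse → dodoruzse.

dodoruzse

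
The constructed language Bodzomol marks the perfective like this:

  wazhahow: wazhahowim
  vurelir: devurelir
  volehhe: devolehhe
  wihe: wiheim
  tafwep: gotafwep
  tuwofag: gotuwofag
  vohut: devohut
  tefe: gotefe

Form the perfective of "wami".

wihe and volehhe both end in -e yet inflect differently (wiheim, devolehhe), so the final letter is not what conditions the rule; the first letter is.
"wami" begins with w-. The stems beginning with w- (wazhahow → wazhahowim, wihe → wiheim) add -im.
The other patterns: stems beginning with v- add the prefix de-; stems beginning with t- add the prefix go-.
So wami → wamiim.

wamiim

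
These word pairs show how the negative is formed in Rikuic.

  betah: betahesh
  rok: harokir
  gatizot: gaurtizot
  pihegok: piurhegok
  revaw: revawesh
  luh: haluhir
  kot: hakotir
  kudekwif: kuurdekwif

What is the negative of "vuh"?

luh and betah both end in -h yet inflect differently (haluhir, betahesh), so the final letter is not what conditions the rule; the number of vowels is.
"vuh" has 1 vowel. The stems with 1 vowel (rok → harokir, kot → hakotir, luh → haluhir) add ha- … -ir around the stem.
The other patterns: stems with 2 vowels add -esh; stems with 3 vowels insert -ur- after the first vowel.
So vuh → havuhir.

havuhir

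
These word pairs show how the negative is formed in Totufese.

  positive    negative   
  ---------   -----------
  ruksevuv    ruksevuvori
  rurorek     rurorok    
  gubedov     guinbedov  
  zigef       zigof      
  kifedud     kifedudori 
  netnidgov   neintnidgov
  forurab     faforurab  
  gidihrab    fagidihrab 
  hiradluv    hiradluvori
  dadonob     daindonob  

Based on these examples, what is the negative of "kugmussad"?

fakugmussad

netnidgov and ruksevuv both end in -v yet inflect differently (neintnidgov, ruksevuvori), so the final letter is not what conditions the rule; the last vowel is.
"kugmussad" has last vowel 'a'. The stems whose last vowel is 'a' (gidihrab → fagidihrab, forurab → faforurab) add the prefix fa-.
So kugmussad → fakugmussad.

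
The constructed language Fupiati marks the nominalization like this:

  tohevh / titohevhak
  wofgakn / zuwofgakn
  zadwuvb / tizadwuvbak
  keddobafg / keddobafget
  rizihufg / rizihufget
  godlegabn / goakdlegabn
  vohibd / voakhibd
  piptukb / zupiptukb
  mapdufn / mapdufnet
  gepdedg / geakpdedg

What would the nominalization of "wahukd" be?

zuwahukd

"wahukd" has second-to-last letter 'k'. The stems whose second-to-last letter is 'k' (piptukb → zupiptukb, wofgakn → zuwofgakn) add the prefix zu-.
The other patterns: stems whose second-to-last letter is 'f' add -et; stems whose second-to-last letter is 'v' add ti- … -ak around the stem; stems whose second-to-last letter is 'b' or 'd' insert -ak- after the first vowel.
So wahukd → zuwahukd.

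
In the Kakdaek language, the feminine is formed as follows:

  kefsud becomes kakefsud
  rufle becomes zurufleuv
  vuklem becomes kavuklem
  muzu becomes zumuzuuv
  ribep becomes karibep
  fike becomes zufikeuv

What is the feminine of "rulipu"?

zurulipuuv

kefsud and muzu both have last vowel 'u' yet inflect differently (kakefsud, zumuzuuv), so the last vowel is not what conditions the rule; whether the stem ends in a vowel or a consonant is.
"rulipu" ends in a vowel. The stems ending in a vowel (muzu → zumuzuuv, fike → zufikeuv, rufle → zurufleuv) add zu- … -uv around the stem.
The other pattern: stems ending in a consonant add the prefix ka-.
So rulipu → zurulipuuv.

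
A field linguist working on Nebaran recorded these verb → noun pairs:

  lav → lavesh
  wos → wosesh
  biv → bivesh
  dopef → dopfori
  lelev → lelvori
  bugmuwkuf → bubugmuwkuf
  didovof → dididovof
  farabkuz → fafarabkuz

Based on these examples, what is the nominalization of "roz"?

lav and lelev both end in -v yet inflect differently (lavesh, lelvori), so the final letter is not what conditions the rule; the number of vowels is.
"roz" has 1 vowel. The stems with 1 vowel (lav → lavesh, wos → wosesh, biv → bivesh) add -esh.
The other patterns: stems with 2 vowels delete the last vowel and add -ori; stems with 3 vowels repeat the first consonant+vowel as a prefix.
So roz → rozesh.

rozesh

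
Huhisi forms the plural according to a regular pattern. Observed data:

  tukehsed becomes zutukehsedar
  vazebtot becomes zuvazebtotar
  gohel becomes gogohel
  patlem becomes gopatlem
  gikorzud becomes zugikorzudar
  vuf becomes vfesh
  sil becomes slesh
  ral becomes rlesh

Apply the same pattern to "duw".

sil and gohel both end in -l yet inflect differently (slesh, gogohel), so the final letter is not what conditions the rule; the number of vowels is.
"duw" has 1 vowel. The stems with 1 vowel (vuf → vfesh, sil → slesh, ral → rlesh) delete the last vowel and add -esh.
So duw → dwesh.

dwesh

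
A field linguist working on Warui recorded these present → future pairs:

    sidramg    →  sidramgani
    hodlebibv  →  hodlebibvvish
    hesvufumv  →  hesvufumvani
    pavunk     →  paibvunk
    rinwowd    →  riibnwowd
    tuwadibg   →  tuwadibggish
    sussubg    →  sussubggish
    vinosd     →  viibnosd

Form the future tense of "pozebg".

sidramg and tuwadibg both end in -g yet inflect differently (sidramgani, tuwadibggish), so the final letter is not what conditions the rule; the second-to-last letter is.
"pozebg" has second-to-last letter 'b'. The stems whose second-to-last letter is 'b' (tuwadibg → tuwadibggish, sussubg → sussubggish, hodlebibv → hodlebibvvish) double the final consonant and add -ish.
So pozebg → pozebggish.

pozebggish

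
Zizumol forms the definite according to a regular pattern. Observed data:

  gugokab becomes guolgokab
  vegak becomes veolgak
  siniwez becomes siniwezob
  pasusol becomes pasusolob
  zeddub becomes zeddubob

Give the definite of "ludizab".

luoldizab

gugokab and zeddub both end in -b yet inflect differently (guolgokab, zeddubob), so the final letter is not what conditions the rule; the last vowel is.
"ludizab" has last vowel 'a'. The stems whose last vowel is 'a' (vegak → veolgak, gugokab → guolgokab) insert -ol- after the first vowel.
The other pattern: stems whose last vowel is 'e', 'o' or 'u' add -ob.
So ludizab → luoldizab.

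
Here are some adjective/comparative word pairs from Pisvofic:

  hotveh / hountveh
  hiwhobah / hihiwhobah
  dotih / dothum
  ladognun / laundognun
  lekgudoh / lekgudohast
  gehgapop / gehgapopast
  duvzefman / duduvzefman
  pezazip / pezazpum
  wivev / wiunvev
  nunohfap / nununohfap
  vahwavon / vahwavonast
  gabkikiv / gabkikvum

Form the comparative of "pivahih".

pivahhum

"pivahih" has last vowel 'i'. The stems whose last vowel is 'i' (pezazip → pezazpum, gabkikiv → gabkikvum, dotih → dothum) delete the last vowel and add -um.
So pivahih → pivahhum.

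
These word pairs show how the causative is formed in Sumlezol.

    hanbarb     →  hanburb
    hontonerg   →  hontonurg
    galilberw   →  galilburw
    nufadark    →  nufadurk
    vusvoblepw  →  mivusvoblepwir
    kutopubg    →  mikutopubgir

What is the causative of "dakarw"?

dakurw

galilberw and vusvoblepw both end in -w yet inflect differently (galilburw, mivusvoblepwir), so the final letter is not what conditions the rule; the second-to-last letter is.
"dakarw" has second-to-last letter 'r'. The stems whose second-to-last letter is 'r' (hanbarb → hanburb, hontonerg → hontonurg, galilberw → galilburw) change the last vowel to 'u'.
So dakarw → dakurw.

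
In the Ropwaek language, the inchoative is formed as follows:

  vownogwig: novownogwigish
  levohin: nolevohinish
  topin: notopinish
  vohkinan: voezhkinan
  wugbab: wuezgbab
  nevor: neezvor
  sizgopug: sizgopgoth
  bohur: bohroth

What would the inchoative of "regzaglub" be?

regzaglboth

"regzaglub" has last vowel 'u'. The stems whose last vowel is 'u' (sizgopug → sizgopgoth, bohur → bohroth) delete the last vowel and add -oth.
The other patterns: stems whose last vowel is 'i' add no- … -ish around the stem; stems whose last vowel is 'a' or 'o' insert -ez- after the first vowel.
So regzaglub → regzaglboth.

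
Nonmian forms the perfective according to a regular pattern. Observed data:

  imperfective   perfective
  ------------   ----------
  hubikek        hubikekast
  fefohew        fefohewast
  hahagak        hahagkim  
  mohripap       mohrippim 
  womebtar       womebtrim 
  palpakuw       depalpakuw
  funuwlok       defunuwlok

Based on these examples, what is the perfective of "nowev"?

"nowev" has last vowel 'e'. The stems whose last vowel is 'e' (hubikek → hubikekast, fefohew → fefohewast) add -ast.
The other patterns: stems whose last vowel is 'a' delete the last vowel and add -im; stems whose last vowel is 'o' or 'u' add the prefix de-.
So nowev → nowevast.

nowevast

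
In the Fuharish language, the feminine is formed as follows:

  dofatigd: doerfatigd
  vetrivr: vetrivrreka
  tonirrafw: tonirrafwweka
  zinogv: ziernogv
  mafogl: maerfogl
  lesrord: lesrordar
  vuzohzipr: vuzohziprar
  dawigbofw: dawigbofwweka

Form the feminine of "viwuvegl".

vierwuvegl

dofatigd and lesrord both end in -d yet inflect differently (doerfatigd, lesrordar), so the final letter is not what conditions the rule; the second-to-last letter is.
"viwuvegl" has second-to-last letter 'g'. The stems whose second-to-last letter is 'g' (zinogv → ziernogv, mafogl → maerfogl, dofatigd → doerfatigd) insert -er- after the first vowel.
So viwuvegl → vierwuvegl.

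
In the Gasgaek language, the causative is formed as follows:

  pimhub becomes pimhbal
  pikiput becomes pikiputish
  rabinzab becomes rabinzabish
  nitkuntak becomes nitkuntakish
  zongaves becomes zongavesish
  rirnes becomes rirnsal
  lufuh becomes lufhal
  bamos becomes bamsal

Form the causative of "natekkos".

rirnes and zongaves both end in -s yet inflect differently (rirnsal, zongavesish), so the final letter is not what conditions the rule; the number of vowels is.
"natekkos" has 3 vowels. The stems with 3 vowels (zongaves → zongavesish, nitkuntak → nitkuntakish, pikiput → pikiputish) add -ish.
The other pattern: stems with 2 vowels delete the last vowel and add -al.
So natekkos → natekkosish.

natekkosish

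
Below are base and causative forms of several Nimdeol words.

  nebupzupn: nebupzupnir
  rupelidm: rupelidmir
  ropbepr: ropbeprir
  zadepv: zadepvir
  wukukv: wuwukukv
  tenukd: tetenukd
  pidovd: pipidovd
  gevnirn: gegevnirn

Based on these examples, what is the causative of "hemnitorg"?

hehemnitorg

zadepv and wukukv both end in -v yet inflect differently (zadepvir, wuwukukv), so the final letter is not what conditions the rule; the second-to-last letter is.
"hemnitorg" has second-to-last letter 'r'. The one such stem in the data (gevnirn → gegevnirn) repeats the first consonant+vowel as a prefix (as do wukukv, tenukd), so the same rule applies.
The other pattern: stems whose second-to-last letter is 'd' or 'p' add -ir.
So hemnitorg → hehemnitorg.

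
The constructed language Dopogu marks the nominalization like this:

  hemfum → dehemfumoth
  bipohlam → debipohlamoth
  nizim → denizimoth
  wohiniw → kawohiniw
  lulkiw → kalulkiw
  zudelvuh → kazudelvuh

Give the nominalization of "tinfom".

"tinfom" ends in -m. The stems ending in -m (hemfum → dehemfumoth, bipohlam → debipohlamoth, nizim → denizimoth) add de- … -oth around the stem.
So tinfom → detinfomoth.

detinfomoth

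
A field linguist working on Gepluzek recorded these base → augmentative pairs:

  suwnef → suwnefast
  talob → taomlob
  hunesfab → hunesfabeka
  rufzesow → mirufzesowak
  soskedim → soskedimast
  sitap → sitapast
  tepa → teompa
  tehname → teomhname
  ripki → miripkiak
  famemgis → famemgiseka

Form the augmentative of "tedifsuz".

talob and hunesfab both end in -b yet inflect differently (taomlob, hunesfabeka), so the final letter is not what conditions the rule; the first letter is.
"tedifsuz" begins with t-. The stems beginning with t- (tepa → teompa, tehname → teomhname, talob → taomlob) insert -om- after the first vowel.
The other patterns: stems beginning with s- add -ast; stems beginning with r- add mi- … -ak around the stem; stems beginning with f- or h- add -eka.
So tedifsuz → teomdifsuz.

teomdifsuz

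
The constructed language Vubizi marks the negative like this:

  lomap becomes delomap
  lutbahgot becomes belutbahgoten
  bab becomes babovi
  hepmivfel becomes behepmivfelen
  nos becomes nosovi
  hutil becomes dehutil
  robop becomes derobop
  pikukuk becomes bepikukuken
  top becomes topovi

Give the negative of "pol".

top and robop both end in -p yet inflect differently (topovi, derobop), so the final letter is not what conditions the rule; the number of vowels is.
"pol" has 1 vowel. The stems with 1 vowel (bab → babovi, nos → nosovi, top → topovi) add -ovi.
So pol → polovi.

polovi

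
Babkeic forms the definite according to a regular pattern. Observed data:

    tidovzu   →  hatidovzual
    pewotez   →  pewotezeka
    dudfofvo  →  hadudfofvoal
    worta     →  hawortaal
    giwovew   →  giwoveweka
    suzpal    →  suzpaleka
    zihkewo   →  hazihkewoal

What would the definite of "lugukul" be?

lugukuleka

"lugukul" ends in a consonant. The stems ending in a consonant (pewotez → pewotezeka, giwovew → giwoveweka, suzpal → suzpaleka) add -eka.
So lugukul → lugukuleka.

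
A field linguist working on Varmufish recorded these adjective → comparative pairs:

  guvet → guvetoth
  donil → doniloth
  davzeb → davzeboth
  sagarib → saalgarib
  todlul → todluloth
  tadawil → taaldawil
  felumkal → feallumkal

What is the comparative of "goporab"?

goalporab

todlul and felumkal both end in -l yet inflect differently (todluloth, feallumkal), so the final letter is not what conditions the rule; the number of vowels is.
"goporab" has 3 vowels. The stems with 3 vowels (felumkal → feallumkal, tadawil → taaldawil, sagarib → saalgarib) insert -al- after the first vowel.
So goporab → goalporab.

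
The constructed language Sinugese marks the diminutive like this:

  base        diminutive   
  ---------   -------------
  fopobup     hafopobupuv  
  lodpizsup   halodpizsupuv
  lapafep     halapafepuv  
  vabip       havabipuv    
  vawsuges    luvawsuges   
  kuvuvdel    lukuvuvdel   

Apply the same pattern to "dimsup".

hadimsupuv

lapafep and kuvuvdel both have last vowel 'e' yet inflect differently (halapafepuv, lukuvuvdel), so the last vowel is not what conditions the rule; the final letter is.
"dimsup" ends in -p. The stems ending in -p (vabip → havabipuv, lodpizsup → halodpizsupuv, fopobup → hafopobupuv) add ha- … -uv around the stem.
The other pattern: stems ending in -l or -s add the prefix lu-.
So dimsup → hadimsupuv.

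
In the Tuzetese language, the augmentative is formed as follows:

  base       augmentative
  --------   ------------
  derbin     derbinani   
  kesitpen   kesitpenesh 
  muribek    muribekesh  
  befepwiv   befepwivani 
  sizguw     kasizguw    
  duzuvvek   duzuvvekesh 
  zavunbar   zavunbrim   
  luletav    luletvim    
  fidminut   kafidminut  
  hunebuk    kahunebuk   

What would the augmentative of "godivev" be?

godivevesh

hunebuk and muribek both end in -k yet inflect differently (kahunebuk, muribekesh), so the final letter is not what conditions the rule; the last vowel is.
"godivev" has last vowel 'e'. The stems whose last vowel is 'e' (kesitpen → kesitpenesh, muribek → muribekesh, duzuvvek → duzuvvekesh) add -esh.
So godivev → godivevesh.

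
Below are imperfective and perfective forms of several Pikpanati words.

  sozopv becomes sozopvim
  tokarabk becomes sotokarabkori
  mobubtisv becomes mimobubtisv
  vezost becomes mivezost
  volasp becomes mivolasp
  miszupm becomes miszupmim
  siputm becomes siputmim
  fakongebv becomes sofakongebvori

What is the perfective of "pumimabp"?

fakongebv and mobubtisv both end in -v yet inflect differently (sofakongebvori, mimobubtisv), so the final letter is not what conditions the rule; the second-to-last letter is.
"pumimabp" has second-to-last letter 'b'. The stems whose second-to-last letter is 'b' (tokarabk → sotokarabkori, fakongebv → sofakongebvori) add so- … -ori around the stem.
The other patterns: stems whose second-to-last letter is 's' add the prefix mi-; stems whose second-to-last letter is 'p' or 't' add -im.
So pumimabp → sopumimabpori.

sopumimabpori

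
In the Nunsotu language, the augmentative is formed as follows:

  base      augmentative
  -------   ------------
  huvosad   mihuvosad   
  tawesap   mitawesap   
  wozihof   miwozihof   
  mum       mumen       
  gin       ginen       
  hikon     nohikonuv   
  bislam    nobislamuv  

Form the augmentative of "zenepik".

"zenepik" has 3 vowels. The stems with 3 vowels (huvosad → mihuvosad, tawesap → mitawesap, wozihof → miwozihof) add the prefix mi-.
The other patterns: stems with 1 vowel add -en; stems with 2 vowels add no- … -uv around the stem.
So zenepik → mizenepik.

mizenepik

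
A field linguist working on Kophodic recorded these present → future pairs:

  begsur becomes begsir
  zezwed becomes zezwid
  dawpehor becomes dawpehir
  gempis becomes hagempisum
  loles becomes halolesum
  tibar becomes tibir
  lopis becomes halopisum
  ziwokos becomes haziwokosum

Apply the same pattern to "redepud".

redepid

loles and zezwed both have last vowel 'e' yet inflect differently (halolesum, zezwid), so the last vowel is not what conditions the rule; the final letter is.
"redepud" ends in -d. The one such stem in the data (zezwed → zezwid) changes the last vowel to 'i' (as do tibar, begsur), so the same rule applies.
The other pattern: stems ending in -s add ha- … -um around the stem.
So redepud → redepid.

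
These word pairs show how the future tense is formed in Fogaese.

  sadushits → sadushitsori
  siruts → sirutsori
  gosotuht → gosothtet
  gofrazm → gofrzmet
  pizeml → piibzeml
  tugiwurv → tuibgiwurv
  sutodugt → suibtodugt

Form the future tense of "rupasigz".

ruibpasigz

gosotuht and sutodugt both end in -t yet inflect differently (gosothtet, suibtodugt), so the final letter is not what conditions the rule; the second-to-last letter is.
"rupasigz" has second-to-last letter 'g'. The one such stem in the data (sutodugt → suibtodugt) inserts -ib- after the first vowel (as do pizeml, tugiwurv), so the same rule applies.
The other patterns: stems whose second-to-last letter is 't' add -ori; stems whose second-to-last letter is 'h' or 'z' delete the last vowel and add -et.
So rupasigz → ruibpasigz.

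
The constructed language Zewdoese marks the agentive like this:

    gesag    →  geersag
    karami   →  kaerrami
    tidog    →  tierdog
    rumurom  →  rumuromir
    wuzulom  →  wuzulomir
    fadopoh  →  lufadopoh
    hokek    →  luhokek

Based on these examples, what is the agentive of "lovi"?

loervi

"lovi" ends in -i. The one such stem in the data (karami → kaerrami) inserts -er- after the first vowel (as do gesag, tidog), so the same rule applies.
The other patterns: stems ending in -m add -ir; stems ending in -h or -k add the prefix lu-.
So lovi → loervi.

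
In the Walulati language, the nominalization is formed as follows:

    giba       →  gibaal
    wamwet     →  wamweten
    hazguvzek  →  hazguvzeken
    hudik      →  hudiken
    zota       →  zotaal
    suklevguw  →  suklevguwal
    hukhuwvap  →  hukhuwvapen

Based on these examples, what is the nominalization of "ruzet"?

"ruzet" ends in -t. The one such stem in the data (wamwet → wamweten) adds -en, so the same rule applies.
The other pattern: stems ending in -a or -w add -al.
So ruzet → ruzeten.

ruzeten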